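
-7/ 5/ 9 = -7/ 45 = -0.16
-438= -438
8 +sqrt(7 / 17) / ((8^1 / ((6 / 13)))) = 3 * sqrt(119) / 884 +8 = 8.04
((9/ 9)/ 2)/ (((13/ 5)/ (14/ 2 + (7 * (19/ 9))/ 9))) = 1750/ 1053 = 1.66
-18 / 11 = -1.64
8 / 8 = 1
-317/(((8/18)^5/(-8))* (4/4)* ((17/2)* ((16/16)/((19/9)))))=39516903/1088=36320.68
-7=-7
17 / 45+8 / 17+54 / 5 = 8911 / 765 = 11.65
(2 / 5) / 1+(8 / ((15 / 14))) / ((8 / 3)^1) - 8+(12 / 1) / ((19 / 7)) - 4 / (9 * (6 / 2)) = -1352 / 2565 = -0.53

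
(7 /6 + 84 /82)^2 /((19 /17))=4938857 /1149804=4.30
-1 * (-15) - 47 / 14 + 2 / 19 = 3125 / 266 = 11.75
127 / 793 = 0.16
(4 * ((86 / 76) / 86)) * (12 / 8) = 3 / 38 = 0.08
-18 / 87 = -6 / 29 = -0.21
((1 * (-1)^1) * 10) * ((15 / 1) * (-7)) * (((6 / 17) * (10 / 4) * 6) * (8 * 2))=1512000 / 17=88941.18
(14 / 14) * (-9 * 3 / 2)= -27 / 2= -13.50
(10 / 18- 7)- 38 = -400 / 9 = -44.44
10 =10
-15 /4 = -3.75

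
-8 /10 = -4 /5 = -0.80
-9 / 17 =-0.53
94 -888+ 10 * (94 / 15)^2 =-18058 / 45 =-401.29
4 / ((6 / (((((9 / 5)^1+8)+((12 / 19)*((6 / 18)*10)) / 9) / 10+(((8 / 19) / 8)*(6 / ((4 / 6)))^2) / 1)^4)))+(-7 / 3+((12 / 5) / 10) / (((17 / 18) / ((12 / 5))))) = 69655640247643688777 / 136271375409375000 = 511.15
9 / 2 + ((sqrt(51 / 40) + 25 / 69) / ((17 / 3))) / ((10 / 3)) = 9* sqrt(510) / 3400 + 1767 / 391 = 4.58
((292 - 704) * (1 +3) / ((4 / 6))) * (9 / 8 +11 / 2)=-16377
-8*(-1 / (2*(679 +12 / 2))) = 4 / 685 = 0.01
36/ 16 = 9/ 4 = 2.25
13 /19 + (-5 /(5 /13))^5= -7054554 /19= -371292.32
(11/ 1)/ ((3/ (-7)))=-77/ 3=-25.67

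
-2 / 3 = -0.67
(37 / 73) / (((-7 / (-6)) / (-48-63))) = -24642 / 511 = -48.22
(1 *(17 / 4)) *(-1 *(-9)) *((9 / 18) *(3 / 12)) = 153 / 32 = 4.78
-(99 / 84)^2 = -1089 / 784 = -1.39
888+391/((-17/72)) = -768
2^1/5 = 2/5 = 0.40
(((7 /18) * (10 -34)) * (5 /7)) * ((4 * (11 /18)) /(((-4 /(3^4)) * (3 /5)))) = 550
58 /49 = 1.18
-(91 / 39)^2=-49 / 9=-5.44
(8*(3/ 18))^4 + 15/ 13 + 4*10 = 46663/ 1053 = 44.31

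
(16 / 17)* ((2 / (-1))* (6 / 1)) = -192 / 17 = -11.29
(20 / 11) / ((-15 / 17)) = -68 / 33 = -2.06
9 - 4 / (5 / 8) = 13 / 5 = 2.60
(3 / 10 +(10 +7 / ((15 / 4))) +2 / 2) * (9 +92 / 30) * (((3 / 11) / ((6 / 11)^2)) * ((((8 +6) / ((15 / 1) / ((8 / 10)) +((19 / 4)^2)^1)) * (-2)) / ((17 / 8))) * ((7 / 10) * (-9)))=246629152 / 842775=292.64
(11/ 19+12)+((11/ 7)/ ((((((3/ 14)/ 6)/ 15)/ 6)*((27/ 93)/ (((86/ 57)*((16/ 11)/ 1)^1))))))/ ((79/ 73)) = 124612163/ 4503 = 27673.14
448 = 448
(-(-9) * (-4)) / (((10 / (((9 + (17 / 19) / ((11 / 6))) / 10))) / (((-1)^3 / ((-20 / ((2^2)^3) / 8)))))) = -2284416 / 26125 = -87.44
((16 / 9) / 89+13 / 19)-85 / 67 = -575576 / 1019673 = -0.56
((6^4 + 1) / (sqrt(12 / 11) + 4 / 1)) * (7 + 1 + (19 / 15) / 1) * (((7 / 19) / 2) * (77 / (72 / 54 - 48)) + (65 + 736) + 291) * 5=548455680619 / 31160 - 49859607329 * sqrt(33) / 62320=13005290.81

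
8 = 8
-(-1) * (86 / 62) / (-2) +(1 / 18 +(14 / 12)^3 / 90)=-373847 / 602640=-0.62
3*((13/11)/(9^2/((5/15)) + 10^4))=39/112673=0.00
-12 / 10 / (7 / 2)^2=-24 / 245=-0.10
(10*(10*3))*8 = 2400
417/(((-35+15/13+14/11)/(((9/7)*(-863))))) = 463153977/32606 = 14204.56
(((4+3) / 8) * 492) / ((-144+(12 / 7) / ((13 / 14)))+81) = -3731 / 530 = -7.04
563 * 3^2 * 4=20268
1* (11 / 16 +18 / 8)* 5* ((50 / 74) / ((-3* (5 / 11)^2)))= -28435 / 1776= -16.01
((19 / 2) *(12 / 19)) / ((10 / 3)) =9 / 5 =1.80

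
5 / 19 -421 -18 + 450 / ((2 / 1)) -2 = -4099 / 19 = -215.74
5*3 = 15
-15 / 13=-1.15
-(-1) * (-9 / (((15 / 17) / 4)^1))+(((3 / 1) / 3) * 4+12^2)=536 / 5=107.20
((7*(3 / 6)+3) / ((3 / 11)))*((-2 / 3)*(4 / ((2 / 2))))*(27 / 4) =-429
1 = 1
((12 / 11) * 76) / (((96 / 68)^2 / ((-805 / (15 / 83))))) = -73376233 / 396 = -185293.52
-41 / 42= -0.98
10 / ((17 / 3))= 30 / 17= 1.76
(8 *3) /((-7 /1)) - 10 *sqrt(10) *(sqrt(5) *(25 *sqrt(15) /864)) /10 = -24 /7 - 125 *sqrt(30) /864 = -4.22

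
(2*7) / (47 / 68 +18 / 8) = 119 / 25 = 4.76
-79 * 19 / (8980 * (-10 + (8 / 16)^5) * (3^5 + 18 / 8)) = 48032 / 702548055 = 0.00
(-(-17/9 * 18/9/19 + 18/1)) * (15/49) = -15220/2793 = -5.45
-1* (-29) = 29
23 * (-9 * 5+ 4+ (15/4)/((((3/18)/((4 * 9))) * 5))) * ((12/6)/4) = 2783/2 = 1391.50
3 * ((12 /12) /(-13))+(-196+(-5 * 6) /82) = -104786 /533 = -196.60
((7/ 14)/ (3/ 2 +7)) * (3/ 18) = 1/ 102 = 0.01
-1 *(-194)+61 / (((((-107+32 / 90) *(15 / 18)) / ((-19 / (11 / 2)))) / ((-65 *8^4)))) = -33315552214 / 52789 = -631107.85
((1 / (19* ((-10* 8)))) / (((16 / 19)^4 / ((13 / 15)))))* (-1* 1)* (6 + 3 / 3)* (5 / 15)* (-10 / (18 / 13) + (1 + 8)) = 624169 / 132710400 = 0.00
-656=-656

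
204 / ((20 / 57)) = 581.40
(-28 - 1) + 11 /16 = -453 /16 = -28.31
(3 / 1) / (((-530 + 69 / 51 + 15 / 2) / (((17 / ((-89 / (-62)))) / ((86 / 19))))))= -1021326 / 67810613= -0.02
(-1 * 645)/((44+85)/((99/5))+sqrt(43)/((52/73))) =287773200/2896481 - 62007660 * sqrt(43)/2896481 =-41.03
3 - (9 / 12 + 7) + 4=-3 / 4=-0.75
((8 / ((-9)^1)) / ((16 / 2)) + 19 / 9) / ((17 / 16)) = 32 / 17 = 1.88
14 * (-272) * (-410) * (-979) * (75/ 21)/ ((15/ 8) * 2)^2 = -3493698560/ 9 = -388188728.89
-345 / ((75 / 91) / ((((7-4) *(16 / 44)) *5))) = -25116 / 11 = -2283.27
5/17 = 0.29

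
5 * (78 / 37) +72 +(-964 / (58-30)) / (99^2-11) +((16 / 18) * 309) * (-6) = -3969403577 / 2535610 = -1565.46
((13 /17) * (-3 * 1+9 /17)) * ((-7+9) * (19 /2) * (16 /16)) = -10374 /289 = -35.90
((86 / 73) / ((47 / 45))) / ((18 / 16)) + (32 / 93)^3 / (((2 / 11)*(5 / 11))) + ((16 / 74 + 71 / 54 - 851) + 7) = -95413767583961 / 113456342310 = -840.97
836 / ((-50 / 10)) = -836 / 5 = -167.20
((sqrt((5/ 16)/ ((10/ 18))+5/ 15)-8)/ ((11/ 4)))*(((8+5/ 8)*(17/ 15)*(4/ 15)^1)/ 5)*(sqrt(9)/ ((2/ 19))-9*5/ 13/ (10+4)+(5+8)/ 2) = -46.47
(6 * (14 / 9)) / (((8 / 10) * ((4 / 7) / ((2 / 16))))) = 245 / 96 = 2.55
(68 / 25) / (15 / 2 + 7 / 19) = 2584 / 7475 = 0.35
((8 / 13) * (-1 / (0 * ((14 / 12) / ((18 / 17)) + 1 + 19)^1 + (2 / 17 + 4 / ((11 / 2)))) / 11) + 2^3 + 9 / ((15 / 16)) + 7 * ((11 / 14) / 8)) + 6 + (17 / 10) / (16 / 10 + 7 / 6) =169361903 / 6819280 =24.84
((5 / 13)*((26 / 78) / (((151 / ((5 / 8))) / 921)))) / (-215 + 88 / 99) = -0.00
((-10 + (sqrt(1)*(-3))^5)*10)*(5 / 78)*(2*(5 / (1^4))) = -1621.79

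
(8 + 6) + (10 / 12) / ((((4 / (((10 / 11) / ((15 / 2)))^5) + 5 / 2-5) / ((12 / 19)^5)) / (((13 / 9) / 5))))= 1356621334095082 / 96901522768547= 14.00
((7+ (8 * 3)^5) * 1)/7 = 7962631/7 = 1137518.71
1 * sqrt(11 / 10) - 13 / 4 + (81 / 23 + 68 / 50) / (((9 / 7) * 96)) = -1594951 / 496800 + sqrt(110) / 10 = -2.16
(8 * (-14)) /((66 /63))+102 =-54 /11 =-4.91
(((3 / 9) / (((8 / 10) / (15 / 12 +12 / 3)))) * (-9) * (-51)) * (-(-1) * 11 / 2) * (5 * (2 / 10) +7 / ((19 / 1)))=2297295 / 304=7556.89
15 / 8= 1.88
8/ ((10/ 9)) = 36/ 5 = 7.20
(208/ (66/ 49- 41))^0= 1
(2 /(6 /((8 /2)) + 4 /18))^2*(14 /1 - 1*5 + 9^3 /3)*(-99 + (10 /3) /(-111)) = -1196669376 /35557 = -33654.96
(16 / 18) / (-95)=-8 / 855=-0.01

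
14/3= 4.67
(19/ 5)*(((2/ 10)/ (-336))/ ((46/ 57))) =-361/ 128800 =-0.00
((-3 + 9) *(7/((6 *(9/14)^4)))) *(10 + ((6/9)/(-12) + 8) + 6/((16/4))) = 47059600/59049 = 796.96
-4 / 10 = -2 / 5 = -0.40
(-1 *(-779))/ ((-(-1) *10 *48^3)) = 779/ 1105920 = 0.00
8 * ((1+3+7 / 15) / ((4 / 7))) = 938 / 15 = 62.53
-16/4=-4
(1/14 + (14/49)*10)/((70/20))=41/49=0.84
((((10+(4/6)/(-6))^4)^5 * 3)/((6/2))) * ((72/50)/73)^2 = 15556794524653604766954926070541461235216/499908944686067697380625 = 31119256196591850.38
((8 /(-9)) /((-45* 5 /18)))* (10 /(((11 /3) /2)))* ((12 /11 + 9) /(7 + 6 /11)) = 2368 /4565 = 0.52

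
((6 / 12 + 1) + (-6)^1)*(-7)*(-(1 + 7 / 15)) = -231 / 5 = -46.20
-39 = -39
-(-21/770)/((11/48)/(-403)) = -29016/605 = -47.96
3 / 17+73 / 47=1382 / 799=1.73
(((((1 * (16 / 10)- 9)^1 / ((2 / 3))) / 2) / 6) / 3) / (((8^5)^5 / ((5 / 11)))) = -37 / 9973638011820690691325952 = -0.00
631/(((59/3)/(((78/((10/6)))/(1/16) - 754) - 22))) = -872.71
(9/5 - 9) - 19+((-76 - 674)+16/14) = -27127/35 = -775.06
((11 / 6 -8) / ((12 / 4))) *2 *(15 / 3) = -185 / 9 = -20.56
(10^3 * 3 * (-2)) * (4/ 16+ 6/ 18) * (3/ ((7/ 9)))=-13500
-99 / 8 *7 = -693 / 8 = -86.62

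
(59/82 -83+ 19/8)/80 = -26209/26240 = -1.00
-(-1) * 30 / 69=0.43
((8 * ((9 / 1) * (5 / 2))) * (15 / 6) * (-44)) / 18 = -1100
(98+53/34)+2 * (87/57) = 102.61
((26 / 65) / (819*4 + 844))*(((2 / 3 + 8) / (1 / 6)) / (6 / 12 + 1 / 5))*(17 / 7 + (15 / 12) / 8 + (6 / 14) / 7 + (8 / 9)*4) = 1137721 / 25436880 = 0.04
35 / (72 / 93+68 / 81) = 87885 / 4052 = 21.69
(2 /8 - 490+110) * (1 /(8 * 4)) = -1519 /128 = -11.87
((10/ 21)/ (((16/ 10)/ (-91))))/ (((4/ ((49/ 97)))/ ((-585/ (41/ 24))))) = 1171.25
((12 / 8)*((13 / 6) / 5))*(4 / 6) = 13 / 30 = 0.43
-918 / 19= -48.32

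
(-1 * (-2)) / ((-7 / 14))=-4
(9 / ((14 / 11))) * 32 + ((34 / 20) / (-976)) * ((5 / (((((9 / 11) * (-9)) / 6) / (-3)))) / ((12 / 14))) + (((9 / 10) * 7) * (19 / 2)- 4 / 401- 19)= 267.10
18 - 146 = -128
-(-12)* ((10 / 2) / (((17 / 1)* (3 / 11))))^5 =2013137500 / 115008417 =17.50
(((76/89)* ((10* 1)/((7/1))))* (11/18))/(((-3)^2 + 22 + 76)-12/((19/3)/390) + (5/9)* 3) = -3610/3052077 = -0.00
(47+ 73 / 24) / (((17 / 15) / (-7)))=-42035 / 136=-309.08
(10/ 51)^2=100/ 2601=0.04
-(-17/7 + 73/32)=0.15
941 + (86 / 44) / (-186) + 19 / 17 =65536741 / 69564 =942.11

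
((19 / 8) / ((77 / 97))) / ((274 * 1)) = 1843 / 168784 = 0.01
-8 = -8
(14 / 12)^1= 7 / 6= 1.17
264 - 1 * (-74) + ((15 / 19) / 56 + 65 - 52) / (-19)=6819161 / 20216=337.32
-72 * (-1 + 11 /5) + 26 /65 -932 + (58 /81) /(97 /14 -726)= -830105498 /815427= -1018.00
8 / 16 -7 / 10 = -1 / 5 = -0.20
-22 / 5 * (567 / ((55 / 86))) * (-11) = 1072764 / 25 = 42910.56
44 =44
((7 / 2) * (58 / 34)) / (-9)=-203 / 306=-0.66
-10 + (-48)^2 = 2294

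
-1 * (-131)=131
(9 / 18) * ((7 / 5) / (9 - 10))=-7 / 10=-0.70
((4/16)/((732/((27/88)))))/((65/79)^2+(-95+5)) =-56169/47879553920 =-0.00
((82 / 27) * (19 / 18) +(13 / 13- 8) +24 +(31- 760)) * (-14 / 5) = 2411318 / 1215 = 1984.62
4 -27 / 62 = 3.56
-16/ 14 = -8/ 7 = -1.14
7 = 7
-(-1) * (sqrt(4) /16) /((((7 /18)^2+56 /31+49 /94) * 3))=39339 /2340478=0.02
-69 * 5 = -345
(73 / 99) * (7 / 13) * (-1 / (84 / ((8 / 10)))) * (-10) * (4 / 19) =584 / 73359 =0.01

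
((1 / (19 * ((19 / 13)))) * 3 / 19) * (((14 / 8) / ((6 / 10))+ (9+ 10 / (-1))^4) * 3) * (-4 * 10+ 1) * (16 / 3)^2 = -508352 / 6859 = -74.11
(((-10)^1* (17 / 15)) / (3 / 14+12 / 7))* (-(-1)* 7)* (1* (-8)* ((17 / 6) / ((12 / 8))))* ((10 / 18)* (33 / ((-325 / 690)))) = -24194.88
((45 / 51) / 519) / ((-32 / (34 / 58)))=-5 / 160544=-0.00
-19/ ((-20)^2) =-19/ 400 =-0.05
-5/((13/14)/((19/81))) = -1330/1053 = -1.26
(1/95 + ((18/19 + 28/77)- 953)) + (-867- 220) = -2130419/1045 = -2038.68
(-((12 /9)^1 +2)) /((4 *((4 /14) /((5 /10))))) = -35 /24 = -1.46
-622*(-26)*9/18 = 8086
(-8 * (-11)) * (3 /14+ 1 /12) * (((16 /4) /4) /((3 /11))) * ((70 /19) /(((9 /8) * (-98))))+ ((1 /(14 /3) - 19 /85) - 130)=-1707841603 /12819870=-133.22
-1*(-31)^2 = -961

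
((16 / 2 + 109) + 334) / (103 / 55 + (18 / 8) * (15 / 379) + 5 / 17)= 639274460 / 3197641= 199.92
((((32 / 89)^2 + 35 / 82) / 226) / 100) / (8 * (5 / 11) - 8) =-1324411 / 234867155200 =-0.00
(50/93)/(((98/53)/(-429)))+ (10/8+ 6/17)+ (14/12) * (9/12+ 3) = -24533653/206584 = -118.76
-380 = -380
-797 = -797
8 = 8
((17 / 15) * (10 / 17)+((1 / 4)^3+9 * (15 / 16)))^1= 1751 / 192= 9.12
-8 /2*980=-3920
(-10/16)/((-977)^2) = -5/7636232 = -0.00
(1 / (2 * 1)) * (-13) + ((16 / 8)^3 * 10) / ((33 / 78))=4017 / 22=182.59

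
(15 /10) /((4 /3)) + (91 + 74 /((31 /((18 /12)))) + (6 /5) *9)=132067 /1240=106.51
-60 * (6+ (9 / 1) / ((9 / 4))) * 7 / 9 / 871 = -1400 / 2613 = -0.54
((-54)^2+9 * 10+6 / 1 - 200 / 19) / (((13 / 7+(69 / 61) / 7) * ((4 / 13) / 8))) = 38657.03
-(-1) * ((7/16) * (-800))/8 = -175/4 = -43.75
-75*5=-375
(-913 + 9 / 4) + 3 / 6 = -3641 / 4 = -910.25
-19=-19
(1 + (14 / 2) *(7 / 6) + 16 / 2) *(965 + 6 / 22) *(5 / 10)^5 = 546827 / 1056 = 517.83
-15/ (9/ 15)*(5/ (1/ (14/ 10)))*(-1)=175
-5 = -5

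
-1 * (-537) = 537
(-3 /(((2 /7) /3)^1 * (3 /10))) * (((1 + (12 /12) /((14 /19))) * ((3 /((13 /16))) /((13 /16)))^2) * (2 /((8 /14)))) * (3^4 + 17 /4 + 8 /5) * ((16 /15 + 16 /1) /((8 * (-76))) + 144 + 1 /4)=-607981575269376 /2713295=-224074999.32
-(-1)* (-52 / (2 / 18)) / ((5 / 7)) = -3276 / 5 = -655.20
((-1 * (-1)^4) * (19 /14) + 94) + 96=2641 /14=188.64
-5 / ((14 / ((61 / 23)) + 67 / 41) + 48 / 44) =-137555 / 220191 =-0.62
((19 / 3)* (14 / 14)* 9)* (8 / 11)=456 / 11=41.45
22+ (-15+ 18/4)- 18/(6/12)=-49/2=-24.50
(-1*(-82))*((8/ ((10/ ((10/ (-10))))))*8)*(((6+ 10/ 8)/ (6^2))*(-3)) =4756/ 15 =317.07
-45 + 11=-34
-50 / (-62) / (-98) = -25 / 3038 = -0.01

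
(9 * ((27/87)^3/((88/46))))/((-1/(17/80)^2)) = -0.01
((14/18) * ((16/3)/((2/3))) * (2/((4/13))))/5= 364/45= 8.09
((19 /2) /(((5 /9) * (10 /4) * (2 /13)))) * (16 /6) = 2964 /25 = 118.56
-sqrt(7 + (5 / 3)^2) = -2 * sqrt(22) / 3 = -3.13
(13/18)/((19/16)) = 104/171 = 0.61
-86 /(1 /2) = -172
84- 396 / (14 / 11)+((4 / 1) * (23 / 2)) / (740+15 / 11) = -1851844 / 8155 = -227.08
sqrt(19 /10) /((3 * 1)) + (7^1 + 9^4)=sqrt(190) /30 + 6568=6568.46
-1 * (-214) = 214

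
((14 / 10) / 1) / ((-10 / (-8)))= 28 / 25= 1.12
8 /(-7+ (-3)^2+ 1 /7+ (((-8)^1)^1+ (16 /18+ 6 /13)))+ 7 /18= -92099 /66438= -1.39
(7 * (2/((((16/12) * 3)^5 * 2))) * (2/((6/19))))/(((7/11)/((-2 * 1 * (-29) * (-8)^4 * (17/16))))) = 103037/6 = 17172.83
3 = 3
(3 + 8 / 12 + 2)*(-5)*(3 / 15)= -17 / 3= -5.67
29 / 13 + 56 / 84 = 113 / 39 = 2.90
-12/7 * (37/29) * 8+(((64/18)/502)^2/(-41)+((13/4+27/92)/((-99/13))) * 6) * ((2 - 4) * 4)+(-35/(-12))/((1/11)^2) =15377194681404247/42982618480956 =357.75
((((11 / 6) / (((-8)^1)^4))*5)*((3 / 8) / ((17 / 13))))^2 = 511225 / 1241245548544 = 0.00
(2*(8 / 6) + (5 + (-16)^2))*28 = 7382.67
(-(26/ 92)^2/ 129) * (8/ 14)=-169/ 477687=-0.00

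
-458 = -458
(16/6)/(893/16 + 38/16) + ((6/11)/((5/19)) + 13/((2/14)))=14304407/153615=93.12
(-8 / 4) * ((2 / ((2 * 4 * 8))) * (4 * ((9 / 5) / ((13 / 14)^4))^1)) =-86436 / 142805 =-0.61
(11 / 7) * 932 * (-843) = -8642436 / 7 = -1234633.71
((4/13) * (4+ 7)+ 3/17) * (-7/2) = -5509/442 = -12.46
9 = 9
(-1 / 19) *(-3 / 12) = 1 / 76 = 0.01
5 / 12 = 0.42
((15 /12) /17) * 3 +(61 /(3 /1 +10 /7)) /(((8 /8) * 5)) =2.98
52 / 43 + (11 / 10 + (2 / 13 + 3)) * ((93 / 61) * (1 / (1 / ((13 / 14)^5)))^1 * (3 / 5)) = 39254614243 / 10076516800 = 3.90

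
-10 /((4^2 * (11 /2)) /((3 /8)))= -15 /352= -0.04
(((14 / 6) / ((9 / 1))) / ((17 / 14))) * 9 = 98 / 51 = 1.92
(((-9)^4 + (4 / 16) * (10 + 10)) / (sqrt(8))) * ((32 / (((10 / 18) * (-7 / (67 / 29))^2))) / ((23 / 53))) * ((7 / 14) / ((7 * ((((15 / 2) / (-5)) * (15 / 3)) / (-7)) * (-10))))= -382570536 * sqrt(2) / 2417875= -223.77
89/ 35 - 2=19/ 35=0.54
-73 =-73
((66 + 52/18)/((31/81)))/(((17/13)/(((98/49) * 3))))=14040/17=825.88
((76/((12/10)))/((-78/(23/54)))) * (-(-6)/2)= -2185/2106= -1.04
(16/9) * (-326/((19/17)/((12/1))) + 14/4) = -1063000/171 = -6216.37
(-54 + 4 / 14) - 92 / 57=-22076 / 399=-55.33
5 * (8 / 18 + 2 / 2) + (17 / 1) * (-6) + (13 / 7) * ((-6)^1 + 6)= -853 / 9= -94.78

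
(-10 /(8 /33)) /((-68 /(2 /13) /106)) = 8745 /884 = 9.89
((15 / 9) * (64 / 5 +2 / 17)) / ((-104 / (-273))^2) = 80703 / 544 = 148.35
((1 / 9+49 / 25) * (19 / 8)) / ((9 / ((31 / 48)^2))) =4254347 / 18662400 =0.23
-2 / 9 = -0.22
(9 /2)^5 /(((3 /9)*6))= 59049 /64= 922.64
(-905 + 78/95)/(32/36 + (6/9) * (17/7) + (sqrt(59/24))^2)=-43292088/237785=-182.06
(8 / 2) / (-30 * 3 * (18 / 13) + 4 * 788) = 0.00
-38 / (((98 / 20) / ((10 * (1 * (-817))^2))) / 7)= -2536458200 / 7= -362351171.43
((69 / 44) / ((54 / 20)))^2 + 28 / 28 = 52429 / 39204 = 1.34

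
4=4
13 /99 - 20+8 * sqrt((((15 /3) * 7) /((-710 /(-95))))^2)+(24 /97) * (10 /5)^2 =18.59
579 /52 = 11.13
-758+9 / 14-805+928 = -634.36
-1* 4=-4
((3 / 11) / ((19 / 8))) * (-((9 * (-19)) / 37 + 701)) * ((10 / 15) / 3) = -412256 / 23199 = -17.77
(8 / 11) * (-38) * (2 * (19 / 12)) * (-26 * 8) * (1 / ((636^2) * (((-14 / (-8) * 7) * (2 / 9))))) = 75088 / 4542153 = 0.02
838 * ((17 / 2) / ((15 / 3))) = 1424.60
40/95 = 8/19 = 0.42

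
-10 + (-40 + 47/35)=-1703/35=-48.66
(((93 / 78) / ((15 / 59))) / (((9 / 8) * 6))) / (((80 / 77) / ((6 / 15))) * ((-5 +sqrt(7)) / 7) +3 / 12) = -27295688728 / 39479713065 - 1261863680 * sqrt(7) / 7895942613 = -1.11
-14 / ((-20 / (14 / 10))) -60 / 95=0.35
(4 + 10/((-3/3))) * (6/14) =-18/7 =-2.57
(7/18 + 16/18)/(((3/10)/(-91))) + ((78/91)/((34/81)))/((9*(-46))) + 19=-54477977/147798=-368.60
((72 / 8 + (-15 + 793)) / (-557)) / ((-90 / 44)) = 17314 / 25065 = 0.69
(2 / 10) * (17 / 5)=17 / 25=0.68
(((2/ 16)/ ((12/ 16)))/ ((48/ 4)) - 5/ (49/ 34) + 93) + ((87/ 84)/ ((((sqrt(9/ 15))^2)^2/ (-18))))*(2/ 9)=91771/ 1176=78.04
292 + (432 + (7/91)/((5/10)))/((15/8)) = 101884/195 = 522.48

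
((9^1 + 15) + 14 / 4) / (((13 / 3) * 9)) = 55 / 78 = 0.71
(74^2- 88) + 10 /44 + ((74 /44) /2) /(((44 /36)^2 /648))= 15314489 /2662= 5753.00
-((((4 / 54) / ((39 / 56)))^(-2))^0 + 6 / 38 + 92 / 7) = -1902 / 133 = -14.30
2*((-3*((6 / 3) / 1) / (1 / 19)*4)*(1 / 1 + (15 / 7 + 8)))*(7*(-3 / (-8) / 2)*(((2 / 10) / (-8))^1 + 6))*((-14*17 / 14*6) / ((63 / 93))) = 839980557 / 70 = 11999722.24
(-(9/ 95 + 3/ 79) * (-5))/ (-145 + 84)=-996/ 91561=-0.01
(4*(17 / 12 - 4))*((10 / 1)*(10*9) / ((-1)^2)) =-9300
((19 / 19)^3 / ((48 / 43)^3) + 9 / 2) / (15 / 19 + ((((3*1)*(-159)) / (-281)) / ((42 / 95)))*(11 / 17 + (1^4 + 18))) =366700400311 / 5355942912000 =0.07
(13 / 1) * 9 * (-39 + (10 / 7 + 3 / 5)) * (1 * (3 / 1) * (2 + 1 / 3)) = -151398 / 5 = -30279.60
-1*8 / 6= -4 / 3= -1.33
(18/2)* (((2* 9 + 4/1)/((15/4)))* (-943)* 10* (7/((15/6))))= -6970656/5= -1394131.20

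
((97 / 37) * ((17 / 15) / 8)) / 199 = 1649 / 883560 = 0.00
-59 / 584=-0.10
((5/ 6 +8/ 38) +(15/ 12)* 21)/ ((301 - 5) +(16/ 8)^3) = 6223/ 69312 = 0.09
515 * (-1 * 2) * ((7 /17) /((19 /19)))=-7210 /17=-424.12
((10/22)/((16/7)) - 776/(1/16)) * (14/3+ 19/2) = -185740385/1056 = -175890.52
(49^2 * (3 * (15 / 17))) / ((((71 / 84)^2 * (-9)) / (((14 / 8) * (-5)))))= 741188700 / 85697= 8648.95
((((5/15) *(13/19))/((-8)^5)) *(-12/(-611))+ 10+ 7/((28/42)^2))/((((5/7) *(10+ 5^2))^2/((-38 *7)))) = -1318610937/120320000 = -10.96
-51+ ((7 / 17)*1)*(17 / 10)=-503 / 10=-50.30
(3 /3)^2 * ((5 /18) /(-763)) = -0.00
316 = 316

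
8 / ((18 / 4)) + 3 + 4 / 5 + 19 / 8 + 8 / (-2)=1423 / 360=3.95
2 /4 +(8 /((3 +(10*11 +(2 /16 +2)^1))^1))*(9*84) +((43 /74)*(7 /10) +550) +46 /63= 8647102451 /14312340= 604.17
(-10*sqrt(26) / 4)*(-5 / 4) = 25*sqrt(26) / 8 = 15.93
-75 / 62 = -1.21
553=553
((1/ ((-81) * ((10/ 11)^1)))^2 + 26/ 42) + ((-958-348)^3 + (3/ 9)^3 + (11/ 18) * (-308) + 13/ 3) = -10230518482635653/ 4592700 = -2227560799.23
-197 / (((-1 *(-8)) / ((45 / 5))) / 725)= -1285425 / 8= -160678.12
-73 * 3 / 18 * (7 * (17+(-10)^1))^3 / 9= -8588377 / 54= -159044.02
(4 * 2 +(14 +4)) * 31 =806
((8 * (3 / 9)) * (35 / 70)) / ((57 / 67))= 1.57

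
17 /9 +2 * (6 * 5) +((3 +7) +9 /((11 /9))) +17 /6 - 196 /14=13481 /198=68.09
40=40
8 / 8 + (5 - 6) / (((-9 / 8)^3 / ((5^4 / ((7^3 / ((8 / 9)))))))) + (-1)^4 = 7060846 / 2250423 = 3.14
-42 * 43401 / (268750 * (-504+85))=911421 / 56303125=0.02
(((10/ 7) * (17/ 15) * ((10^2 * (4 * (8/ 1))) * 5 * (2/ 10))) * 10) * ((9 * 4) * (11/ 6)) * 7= 23936000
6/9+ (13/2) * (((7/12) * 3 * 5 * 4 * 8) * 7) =38222/3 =12740.67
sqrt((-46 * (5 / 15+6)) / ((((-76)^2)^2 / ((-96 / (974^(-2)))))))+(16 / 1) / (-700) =-4 / 175+487 * sqrt(437) / 361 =28.18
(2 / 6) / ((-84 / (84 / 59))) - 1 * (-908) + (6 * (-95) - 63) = 48674 / 177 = 274.99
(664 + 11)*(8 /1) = 5400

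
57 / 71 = 0.80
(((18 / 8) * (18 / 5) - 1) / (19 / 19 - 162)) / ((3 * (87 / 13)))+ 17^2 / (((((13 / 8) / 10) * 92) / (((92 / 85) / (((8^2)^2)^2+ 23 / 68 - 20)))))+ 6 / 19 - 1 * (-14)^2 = -286066678864862351 / 1461862808994770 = -195.69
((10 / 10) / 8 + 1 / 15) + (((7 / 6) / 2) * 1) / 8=127 / 480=0.26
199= 199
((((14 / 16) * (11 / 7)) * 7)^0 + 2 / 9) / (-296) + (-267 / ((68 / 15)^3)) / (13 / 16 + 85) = -674350289 / 17970142536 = -0.04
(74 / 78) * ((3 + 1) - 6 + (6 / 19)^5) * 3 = -182943614 / 32189287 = -5.68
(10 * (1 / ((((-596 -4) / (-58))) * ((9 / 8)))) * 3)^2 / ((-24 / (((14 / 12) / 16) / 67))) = -5887 / 19537200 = -0.00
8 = 8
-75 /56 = -1.34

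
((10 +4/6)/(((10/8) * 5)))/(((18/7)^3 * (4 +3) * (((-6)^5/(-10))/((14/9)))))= 686/23914845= 0.00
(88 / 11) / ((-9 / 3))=-2.67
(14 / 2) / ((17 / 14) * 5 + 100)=98 / 1485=0.07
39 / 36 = 13 / 12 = 1.08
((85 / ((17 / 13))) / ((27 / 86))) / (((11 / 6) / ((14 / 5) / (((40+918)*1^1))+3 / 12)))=1354457 / 47421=28.56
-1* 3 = -3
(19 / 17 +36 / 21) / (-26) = -337 / 3094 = -0.11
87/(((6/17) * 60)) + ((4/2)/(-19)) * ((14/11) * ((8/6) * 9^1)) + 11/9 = 280111/75240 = 3.72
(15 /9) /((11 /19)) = 95 /33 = 2.88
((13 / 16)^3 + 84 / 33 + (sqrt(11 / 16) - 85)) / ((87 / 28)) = -25836335 / 979968 + 7 * sqrt(11) / 87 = -26.10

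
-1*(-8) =8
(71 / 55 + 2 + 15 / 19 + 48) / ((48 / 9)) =20409 / 2090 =9.77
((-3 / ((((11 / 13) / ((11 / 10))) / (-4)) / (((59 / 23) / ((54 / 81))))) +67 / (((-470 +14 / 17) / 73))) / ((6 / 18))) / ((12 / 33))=1501381959 / 3668960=409.21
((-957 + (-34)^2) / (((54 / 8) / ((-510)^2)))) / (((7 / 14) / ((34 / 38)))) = 782149600 / 57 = 13721922.81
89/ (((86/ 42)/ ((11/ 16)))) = 20559/ 688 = 29.88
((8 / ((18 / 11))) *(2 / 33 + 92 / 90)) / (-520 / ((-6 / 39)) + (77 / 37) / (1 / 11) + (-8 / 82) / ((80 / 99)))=13009792 / 8362446237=0.00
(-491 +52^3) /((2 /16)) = 1120936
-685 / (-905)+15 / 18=1727 / 1086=1.59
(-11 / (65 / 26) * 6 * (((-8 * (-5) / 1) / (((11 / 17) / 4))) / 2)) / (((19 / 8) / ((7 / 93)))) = -60928 / 589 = -103.44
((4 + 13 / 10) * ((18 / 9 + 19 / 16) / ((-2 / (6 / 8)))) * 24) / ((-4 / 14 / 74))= 6300693 / 160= 39379.33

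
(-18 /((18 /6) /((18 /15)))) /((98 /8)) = -144 /245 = -0.59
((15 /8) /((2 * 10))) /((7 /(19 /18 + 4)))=13 /192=0.07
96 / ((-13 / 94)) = -9024 / 13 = -694.15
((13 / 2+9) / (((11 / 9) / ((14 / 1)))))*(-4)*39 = -304668 / 11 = -27697.09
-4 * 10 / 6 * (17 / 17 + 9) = -200 / 3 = -66.67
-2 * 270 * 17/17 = -540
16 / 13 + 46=614 / 13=47.23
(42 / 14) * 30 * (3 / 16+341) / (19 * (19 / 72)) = 2210895 / 361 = 6124.36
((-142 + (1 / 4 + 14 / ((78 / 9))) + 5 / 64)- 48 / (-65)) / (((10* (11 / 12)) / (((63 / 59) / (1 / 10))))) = -109537407 / 674960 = -162.29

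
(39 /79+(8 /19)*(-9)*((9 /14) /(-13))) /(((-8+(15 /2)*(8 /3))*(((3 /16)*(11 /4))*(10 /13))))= 22552 /157605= 0.14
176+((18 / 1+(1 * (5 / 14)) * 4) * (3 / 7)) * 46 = 27392 / 49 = 559.02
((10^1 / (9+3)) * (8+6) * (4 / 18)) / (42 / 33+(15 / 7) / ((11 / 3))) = 490 / 351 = 1.40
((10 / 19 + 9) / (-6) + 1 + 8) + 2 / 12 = 144 / 19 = 7.58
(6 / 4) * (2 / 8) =3 / 8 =0.38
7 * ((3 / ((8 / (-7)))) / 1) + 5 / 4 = -137 / 8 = -17.12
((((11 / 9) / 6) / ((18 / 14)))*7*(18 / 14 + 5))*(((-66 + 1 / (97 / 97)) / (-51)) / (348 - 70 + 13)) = 110110 / 3606363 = 0.03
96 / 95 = 1.01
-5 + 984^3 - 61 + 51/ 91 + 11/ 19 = 1647328677872/ 1729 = 952763839.14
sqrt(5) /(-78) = -sqrt(5) /78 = -0.03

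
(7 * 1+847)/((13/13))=854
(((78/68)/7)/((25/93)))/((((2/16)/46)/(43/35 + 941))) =22008461904/104125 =211365.78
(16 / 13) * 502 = 8032 / 13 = 617.85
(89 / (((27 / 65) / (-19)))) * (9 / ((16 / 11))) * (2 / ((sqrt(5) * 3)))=-241813 * sqrt(5) / 72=-7509.87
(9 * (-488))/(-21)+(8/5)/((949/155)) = 1391072/6643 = 209.40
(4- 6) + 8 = 6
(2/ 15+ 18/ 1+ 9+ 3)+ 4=512/ 15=34.13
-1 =-1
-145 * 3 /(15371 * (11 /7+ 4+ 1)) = -3045 /707066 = -0.00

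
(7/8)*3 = 21/8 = 2.62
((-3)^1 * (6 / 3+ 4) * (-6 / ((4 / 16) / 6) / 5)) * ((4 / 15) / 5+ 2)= 133056 / 125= 1064.45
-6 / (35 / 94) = -564 / 35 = -16.11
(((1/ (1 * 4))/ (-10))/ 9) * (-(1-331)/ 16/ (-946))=1/ 16512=0.00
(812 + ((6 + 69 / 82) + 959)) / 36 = 145783 / 2952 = 49.38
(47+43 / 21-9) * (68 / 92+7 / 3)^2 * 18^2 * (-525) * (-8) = 272144908800 / 529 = 514451623.44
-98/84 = -7/6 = -1.17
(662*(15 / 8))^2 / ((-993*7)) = -24825 / 112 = -221.65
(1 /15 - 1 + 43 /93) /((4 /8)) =-146 /155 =-0.94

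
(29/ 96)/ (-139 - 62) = -29/ 19296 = -0.00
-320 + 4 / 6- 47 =-1099 / 3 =-366.33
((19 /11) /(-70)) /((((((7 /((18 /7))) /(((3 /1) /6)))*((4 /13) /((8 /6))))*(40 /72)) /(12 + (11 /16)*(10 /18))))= -1321203 /3018400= -0.44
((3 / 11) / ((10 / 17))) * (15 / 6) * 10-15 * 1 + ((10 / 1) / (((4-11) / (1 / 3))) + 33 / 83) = -133739 / 38346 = -3.49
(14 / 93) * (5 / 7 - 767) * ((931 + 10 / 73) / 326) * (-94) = 11424358056 / 368869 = 30971.32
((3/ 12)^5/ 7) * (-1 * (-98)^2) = -343/ 256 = -1.34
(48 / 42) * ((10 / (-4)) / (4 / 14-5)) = 20 / 33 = 0.61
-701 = -701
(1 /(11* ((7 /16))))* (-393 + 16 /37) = -33200 /407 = -81.57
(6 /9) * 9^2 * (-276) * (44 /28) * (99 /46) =-352836 /7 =-50405.14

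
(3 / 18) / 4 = 1 / 24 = 0.04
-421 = -421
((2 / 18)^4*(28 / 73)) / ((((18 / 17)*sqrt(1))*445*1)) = 238 / 1918206765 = 0.00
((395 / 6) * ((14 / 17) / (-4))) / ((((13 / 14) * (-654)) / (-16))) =-77420 / 216801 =-0.36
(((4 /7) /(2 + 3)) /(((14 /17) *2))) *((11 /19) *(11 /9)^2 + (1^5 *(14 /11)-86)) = -24135019 /4147605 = -5.82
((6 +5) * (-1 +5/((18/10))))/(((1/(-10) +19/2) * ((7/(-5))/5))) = -22000/2961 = -7.43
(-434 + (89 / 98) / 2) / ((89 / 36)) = -764775 / 4361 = -175.37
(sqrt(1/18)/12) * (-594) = -33 * sqrt(2)/4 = -11.67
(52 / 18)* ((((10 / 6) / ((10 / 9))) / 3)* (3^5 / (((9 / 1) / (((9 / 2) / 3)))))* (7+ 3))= 585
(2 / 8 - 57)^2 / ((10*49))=51529 / 7840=6.57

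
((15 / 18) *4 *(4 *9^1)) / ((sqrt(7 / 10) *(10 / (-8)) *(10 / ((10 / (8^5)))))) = -3 *sqrt(70) / 7168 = -0.00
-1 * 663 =-663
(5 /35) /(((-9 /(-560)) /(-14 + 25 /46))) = -24760 /207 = -119.61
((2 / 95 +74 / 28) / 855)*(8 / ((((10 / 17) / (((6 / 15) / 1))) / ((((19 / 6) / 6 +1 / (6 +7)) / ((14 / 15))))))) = 5681791 / 517403250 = 0.01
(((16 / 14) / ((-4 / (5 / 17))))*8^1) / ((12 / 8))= -0.45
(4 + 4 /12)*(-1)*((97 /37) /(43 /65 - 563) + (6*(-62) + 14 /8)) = 6509636783 /4057272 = 1604.44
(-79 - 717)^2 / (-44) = -158404 / 11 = -14400.36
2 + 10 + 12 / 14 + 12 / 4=111 / 7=15.86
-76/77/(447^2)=-76/15385293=-0.00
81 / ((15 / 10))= 54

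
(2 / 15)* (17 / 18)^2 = 289 / 2430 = 0.12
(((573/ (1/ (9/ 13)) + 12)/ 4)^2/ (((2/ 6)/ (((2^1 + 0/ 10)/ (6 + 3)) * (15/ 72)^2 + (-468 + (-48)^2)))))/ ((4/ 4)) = 14926125123217/ 259584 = 57500173.83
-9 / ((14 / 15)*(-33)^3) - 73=-1360277 / 18634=-73.00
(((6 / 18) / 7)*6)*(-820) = -234.29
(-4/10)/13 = -2/65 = -0.03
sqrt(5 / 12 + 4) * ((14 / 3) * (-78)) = -182 * sqrt(159) / 3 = -764.98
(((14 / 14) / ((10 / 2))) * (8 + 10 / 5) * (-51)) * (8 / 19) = -816 / 19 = -42.95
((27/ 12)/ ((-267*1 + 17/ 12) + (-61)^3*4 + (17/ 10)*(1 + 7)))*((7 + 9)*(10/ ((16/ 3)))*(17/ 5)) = -810/ 3205327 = -0.00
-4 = -4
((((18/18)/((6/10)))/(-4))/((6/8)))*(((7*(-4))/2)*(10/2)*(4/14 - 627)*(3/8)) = -109675/12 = -9139.58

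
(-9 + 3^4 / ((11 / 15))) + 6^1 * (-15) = 126 / 11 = 11.45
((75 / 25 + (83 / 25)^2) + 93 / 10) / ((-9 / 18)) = -29153 / 625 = -46.64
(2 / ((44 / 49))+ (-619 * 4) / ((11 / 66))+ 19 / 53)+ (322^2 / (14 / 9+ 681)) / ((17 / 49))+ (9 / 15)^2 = -43882254426261 / 3044163650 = -14415.21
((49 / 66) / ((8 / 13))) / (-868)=-91 / 65472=-0.00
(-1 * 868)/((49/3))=-372/7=-53.14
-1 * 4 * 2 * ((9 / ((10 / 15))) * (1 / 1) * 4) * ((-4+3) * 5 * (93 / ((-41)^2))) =200880 / 1681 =119.50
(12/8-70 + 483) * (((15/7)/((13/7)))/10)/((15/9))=7461/260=28.70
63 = 63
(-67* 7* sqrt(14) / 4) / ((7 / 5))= -313.36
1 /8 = 0.12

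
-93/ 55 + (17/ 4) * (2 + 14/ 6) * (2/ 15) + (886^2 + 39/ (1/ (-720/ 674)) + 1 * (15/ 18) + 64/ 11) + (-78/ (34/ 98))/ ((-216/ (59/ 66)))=53424968514691/ 68060520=784962.68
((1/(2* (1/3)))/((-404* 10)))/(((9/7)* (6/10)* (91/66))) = -11/31512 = -0.00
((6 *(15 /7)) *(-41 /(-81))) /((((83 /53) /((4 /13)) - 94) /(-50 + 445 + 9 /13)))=-447116480 /15437331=-28.96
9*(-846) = -7614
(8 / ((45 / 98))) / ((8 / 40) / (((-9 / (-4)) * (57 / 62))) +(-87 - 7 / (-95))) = -1176 / 5861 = -0.20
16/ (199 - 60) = 16/ 139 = 0.12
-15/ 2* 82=-615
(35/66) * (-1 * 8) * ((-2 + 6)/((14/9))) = -120/11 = -10.91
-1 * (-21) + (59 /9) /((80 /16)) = 1004 /45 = 22.31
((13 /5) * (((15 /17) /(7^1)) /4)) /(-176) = -39 /83776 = -0.00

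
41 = 41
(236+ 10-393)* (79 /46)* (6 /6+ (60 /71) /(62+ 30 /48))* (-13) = 1814194473 /545422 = 3326.22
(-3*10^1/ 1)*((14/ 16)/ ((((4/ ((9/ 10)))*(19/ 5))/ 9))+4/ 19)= -12345/ 608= -20.30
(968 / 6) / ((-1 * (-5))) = 484 / 15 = 32.27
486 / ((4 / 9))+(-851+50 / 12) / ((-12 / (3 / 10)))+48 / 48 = 267761 / 240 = 1115.67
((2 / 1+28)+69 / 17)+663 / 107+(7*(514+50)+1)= 7256455 / 1819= 3989.26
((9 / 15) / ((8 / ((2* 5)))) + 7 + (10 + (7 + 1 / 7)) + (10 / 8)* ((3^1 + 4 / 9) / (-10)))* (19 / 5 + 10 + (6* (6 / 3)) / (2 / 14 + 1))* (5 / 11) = 332883 / 1232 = 270.20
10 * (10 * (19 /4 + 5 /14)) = 3575 /7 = 510.71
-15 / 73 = -0.21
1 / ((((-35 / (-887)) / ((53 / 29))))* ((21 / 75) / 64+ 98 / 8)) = 15043520 / 3980221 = 3.78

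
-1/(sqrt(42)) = -sqrt(42)/42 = -0.15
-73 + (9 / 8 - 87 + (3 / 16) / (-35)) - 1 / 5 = -17817 / 112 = -159.08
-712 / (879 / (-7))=4984 / 879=5.67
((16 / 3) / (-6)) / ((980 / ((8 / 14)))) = -8 / 15435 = -0.00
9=9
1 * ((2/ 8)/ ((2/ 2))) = 0.25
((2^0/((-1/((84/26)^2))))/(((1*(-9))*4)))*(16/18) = 0.26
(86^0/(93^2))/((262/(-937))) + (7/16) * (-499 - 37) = -265693424/1133019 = -234.50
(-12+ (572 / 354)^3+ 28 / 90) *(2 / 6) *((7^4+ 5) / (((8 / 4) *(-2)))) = 41527516291 / 27726165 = 1497.77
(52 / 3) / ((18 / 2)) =52 / 27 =1.93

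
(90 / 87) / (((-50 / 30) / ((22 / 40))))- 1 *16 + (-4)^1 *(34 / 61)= -328519 / 17690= -18.57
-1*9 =-9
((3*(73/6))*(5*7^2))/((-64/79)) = -1412915/128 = -11038.40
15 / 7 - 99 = -96.86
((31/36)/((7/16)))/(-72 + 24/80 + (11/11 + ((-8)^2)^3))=1240/165106179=0.00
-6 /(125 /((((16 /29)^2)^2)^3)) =-1688849860263936 /44226847900683630125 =-0.00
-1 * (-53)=53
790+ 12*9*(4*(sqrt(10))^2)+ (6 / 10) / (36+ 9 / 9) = 945353 / 185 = 5110.02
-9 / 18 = -1 / 2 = -0.50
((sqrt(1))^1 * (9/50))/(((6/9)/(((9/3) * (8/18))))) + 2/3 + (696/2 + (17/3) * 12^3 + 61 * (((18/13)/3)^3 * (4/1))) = 1674940469/164775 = 10165.02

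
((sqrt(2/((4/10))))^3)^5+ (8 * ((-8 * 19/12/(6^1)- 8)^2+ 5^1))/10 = 34744/405+ 78125 * sqrt(5) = 174778.60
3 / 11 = 0.27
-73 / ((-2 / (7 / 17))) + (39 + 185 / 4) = 6819 / 68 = 100.28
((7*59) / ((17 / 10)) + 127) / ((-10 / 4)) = -12578 / 85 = -147.98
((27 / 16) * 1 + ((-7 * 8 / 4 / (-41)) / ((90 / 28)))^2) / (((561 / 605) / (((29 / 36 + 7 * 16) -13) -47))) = 1934755374541 / 19999327680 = 96.74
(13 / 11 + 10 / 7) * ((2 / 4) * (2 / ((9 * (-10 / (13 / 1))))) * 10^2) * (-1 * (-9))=-26130 / 77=-339.35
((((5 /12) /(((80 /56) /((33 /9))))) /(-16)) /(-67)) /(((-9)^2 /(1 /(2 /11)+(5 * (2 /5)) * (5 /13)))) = 0.00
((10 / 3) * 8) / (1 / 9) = 240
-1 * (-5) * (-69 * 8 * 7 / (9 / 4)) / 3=-25760 / 9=-2862.22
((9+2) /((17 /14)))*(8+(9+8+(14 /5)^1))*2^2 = 85624 /85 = 1007.34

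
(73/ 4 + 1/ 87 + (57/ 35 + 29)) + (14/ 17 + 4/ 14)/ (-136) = 24580757/ 502860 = 48.88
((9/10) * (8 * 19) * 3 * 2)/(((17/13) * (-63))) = -5928/595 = -9.96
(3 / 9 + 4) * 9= 39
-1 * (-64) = 64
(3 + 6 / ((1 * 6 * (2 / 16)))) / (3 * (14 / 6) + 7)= 11 / 14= 0.79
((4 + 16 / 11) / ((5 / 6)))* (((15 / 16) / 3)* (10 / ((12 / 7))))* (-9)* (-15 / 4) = 402.70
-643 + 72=-571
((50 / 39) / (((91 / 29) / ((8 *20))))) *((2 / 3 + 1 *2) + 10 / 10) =2552000 / 10647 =239.69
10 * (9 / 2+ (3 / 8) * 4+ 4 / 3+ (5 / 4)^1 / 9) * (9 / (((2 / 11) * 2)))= 1849.38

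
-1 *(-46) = 46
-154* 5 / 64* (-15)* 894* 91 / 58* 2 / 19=234909675 / 8816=26645.83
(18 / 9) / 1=2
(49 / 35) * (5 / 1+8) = 18.20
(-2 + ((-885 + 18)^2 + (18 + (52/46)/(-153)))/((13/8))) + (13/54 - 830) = 126744028591/274482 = 461757.16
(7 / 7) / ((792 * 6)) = 1 / 4752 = 0.00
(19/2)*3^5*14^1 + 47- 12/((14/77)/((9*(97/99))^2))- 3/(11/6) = 299554/11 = 27232.18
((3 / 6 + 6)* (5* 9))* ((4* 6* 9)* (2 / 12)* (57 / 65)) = 9234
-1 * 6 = -6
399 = 399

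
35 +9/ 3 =38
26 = 26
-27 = -27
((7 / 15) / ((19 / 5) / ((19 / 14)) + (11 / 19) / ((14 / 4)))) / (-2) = -0.08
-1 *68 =-68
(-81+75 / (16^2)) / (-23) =20661 / 5888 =3.51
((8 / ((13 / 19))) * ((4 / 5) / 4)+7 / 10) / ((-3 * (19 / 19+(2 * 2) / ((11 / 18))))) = -0.13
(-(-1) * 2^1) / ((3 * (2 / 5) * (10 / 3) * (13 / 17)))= 17 / 26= 0.65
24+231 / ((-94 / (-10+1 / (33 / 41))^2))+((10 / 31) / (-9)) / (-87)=-4128009769 / 25098282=-164.47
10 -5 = 5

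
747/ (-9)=-83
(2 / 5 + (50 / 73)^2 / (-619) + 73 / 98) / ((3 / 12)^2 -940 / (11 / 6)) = -162740002568 / 72920325364355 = -0.00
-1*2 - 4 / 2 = -4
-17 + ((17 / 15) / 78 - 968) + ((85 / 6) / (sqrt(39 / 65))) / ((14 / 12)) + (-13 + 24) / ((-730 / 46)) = -84186811 / 85410 + 85 * sqrt(15) / 21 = -970.00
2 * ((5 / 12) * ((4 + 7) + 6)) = 85 / 6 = 14.17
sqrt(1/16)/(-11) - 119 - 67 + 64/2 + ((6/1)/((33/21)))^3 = -523665/5324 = -98.36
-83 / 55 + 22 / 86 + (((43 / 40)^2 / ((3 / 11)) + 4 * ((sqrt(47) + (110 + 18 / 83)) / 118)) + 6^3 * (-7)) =-16735925027621 / 11118148800 + 2 * sqrt(47) / 59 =-1505.05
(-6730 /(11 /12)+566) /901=-74534 /9911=-7.52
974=974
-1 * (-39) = 39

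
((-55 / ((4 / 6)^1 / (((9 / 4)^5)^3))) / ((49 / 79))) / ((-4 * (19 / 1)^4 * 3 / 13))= 11629760596366248765 / 54852994432237568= 212.02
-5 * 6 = -30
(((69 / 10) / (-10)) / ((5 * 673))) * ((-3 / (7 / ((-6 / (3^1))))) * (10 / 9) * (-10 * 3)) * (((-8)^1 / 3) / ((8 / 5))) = -0.01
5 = 5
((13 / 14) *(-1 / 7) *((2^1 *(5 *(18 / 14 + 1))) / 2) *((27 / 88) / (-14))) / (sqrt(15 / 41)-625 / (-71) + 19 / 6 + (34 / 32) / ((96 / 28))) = 663408982080 / 244590988320973-14494851072 *sqrt(615) / 2690500871530703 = 0.00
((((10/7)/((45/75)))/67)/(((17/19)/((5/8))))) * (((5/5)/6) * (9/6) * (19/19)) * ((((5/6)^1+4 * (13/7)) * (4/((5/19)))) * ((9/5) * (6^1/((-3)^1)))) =-626335/223244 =-2.81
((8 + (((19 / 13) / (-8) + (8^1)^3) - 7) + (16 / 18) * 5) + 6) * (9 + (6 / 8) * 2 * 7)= 489773 / 48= 10203.60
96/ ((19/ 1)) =96/ 19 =5.05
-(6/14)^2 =-9/49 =-0.18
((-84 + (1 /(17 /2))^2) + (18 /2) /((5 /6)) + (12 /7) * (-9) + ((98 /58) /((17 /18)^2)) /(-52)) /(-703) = 338058341 /2680788565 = 0.13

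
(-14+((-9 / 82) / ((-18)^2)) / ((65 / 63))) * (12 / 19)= -895461 / 101270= -8.84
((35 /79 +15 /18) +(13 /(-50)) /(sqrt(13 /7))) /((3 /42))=4235 /237 - 7 *sqrt(91) /25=15.20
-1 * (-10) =10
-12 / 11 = -1.09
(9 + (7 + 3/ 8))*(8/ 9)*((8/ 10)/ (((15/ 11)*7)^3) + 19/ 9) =1601435569/ 52093125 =30.74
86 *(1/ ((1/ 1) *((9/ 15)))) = 430/ 3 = 143.33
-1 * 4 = -4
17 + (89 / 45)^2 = 42346 / 2025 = 20.91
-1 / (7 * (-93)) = 1 / 651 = 0.00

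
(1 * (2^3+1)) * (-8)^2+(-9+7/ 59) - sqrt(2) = 33460/ 59 - sqrt(2) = 565.70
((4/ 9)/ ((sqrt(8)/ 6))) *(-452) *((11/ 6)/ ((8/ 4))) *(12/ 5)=-9944 *sqrt(2)/ 15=-937.53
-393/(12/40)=-1310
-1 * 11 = -11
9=9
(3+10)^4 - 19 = 28542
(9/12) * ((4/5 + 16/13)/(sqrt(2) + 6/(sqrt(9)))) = 99/65- 99 * sqrt(2)/130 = 0.45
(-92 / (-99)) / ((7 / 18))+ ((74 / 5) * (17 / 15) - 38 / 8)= 332939 / 23100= 14.41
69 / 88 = 0.78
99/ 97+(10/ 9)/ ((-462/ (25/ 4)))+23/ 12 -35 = -12937789/ 403326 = -32.08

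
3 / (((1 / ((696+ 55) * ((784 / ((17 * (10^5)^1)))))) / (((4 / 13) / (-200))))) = -110397 / 69062500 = -0.00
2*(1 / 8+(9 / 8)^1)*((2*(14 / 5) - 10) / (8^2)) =-11 / 64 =-0.17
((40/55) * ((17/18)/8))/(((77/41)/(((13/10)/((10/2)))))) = 9061/762300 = 0.01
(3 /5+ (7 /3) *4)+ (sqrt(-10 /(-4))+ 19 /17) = sqrt(10) /2+ 2818 /255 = 12.63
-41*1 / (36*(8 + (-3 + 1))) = -41 / 216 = -0.19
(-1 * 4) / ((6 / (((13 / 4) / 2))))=-13 / 12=-1.08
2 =2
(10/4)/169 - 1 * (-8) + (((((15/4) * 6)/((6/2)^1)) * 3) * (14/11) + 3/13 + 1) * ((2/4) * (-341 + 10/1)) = -9174157/1859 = -4935.00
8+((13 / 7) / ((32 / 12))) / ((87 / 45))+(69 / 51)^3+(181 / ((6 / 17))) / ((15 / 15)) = 12534637439 / 23936136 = 523.67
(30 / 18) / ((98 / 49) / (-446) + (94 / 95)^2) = 10062875 / 5884209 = 1.71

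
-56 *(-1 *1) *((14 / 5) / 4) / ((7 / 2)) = 56 / 5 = 11.20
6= 6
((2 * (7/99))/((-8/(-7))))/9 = 49/3564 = 0.01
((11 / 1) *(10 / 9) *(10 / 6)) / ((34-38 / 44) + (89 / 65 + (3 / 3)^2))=786500 / 1370871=0.57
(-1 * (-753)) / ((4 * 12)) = 251 / 16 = 15.69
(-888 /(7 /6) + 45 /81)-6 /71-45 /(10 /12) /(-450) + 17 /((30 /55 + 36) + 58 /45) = -760.10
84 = 84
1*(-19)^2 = 361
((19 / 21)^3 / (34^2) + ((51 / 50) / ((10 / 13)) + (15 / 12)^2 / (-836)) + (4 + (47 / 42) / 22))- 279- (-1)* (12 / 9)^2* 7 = -1168777335684737 / 4474989288000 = -261.18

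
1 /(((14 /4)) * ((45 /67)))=134 /315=0.43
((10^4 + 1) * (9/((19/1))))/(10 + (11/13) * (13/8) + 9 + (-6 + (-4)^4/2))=720072/21641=33.27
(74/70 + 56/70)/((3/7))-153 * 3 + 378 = -230/3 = -76.67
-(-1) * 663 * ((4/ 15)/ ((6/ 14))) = 6188/ 15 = 412.53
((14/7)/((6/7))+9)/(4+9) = 34/39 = 0.87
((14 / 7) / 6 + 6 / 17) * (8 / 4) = 70 / 51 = 1.37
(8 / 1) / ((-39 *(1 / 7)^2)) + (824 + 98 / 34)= 541559 / 663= 816.83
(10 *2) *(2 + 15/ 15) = 60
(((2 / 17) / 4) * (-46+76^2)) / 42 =955 / 238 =4.01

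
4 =4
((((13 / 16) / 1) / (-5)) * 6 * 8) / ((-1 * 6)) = 13 / 10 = 1.30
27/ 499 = 0.05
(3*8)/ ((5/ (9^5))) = 1417176/ 5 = 283435.20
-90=-90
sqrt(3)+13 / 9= 3.18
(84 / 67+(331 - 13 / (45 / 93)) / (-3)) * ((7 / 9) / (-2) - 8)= 22791487 / 27135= 839.93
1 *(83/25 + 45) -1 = 1183/25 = 47.32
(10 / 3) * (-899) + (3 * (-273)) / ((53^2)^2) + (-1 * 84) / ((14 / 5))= -71645569937 / 23671443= -3026.67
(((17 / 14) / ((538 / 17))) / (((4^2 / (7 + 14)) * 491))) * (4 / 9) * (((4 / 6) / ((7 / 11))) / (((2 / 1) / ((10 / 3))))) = 15895 / 199703448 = 0.00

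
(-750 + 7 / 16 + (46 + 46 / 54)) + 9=-299683 / 432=-693.71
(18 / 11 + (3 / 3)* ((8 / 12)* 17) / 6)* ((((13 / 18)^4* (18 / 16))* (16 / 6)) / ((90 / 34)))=169452413 / 155889360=1.09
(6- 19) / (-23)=13 / 23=0.57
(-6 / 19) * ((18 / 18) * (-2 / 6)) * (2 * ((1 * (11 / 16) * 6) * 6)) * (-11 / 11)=-99 / 19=-5.21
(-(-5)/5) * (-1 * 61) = -61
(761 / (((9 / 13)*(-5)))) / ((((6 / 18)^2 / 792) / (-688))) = 5390656128 / 5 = 1078131225.60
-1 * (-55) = 55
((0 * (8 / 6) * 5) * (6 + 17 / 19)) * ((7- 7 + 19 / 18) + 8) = 0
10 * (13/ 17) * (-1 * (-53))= 6890/ 17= 405.29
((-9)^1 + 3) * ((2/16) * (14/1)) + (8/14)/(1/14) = -2.50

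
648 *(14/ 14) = 648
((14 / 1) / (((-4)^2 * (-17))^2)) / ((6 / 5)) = 35 / 221952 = 0.00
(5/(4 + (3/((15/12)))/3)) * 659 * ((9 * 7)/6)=115325/16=7207.81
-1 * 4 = -4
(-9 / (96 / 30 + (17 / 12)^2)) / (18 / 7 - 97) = 45360 / 2478089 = 0.02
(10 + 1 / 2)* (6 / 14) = 9 / 2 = 4.50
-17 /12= -1.42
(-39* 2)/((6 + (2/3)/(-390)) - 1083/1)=22815/315023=0.07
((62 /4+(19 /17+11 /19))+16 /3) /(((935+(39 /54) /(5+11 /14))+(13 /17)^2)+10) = 180371853 /7571235710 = 0.02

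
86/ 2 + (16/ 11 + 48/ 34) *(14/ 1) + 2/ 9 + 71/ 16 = 2363957/ 26928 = 87.79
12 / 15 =4 / 5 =0.80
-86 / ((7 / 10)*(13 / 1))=-860 / 91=-9.45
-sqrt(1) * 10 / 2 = -5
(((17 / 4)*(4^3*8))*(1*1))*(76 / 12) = 41344 / 3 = 13781.33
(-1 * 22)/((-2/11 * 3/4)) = 484/3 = 161.33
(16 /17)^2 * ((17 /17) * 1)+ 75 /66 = 12857 /6358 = 2.02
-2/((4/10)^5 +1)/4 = -3125/6314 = -0.49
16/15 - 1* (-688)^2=-7100144/15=-473342.93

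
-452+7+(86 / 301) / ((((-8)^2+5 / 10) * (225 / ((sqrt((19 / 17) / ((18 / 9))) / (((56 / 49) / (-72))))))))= -445.00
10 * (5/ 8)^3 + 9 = 2929/ 256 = 11.44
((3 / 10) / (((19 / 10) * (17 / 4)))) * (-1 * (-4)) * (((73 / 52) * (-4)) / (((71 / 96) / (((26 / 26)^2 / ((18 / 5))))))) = -0.31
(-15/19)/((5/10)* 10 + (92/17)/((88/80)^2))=-2057/24681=-0.08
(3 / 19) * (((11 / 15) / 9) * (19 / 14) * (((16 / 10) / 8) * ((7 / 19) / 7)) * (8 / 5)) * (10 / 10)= 44 / 149625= 0.00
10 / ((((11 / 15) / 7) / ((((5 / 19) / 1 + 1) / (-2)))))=-12600 / 209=-60.29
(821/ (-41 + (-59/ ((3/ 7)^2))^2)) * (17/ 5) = 0.03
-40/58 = -20/29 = -0.69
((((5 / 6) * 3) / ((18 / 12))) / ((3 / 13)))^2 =4225 / 81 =52.16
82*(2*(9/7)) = 210.86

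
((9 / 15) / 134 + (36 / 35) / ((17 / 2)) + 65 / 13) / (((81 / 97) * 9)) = 7927907 / 11624634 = 0.68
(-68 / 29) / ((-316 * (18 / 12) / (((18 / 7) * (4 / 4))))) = 204 / 16037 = 0.01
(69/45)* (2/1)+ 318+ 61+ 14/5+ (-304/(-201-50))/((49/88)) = 71403407/184485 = 387.04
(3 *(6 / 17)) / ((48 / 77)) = 231 / 136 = 1.70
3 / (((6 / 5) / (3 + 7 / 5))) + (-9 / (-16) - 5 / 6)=515 / 48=10.73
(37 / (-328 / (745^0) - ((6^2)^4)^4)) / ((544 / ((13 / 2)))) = -481 / 8659023287621684162218783232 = -0.00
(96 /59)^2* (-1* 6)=-55296 /3481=-15.89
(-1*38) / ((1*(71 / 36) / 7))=-9576 / 71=-134.87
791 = 791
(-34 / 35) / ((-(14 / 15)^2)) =765 / 686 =1.12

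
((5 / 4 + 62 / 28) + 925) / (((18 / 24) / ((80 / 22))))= 1039880 / 231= 4501.65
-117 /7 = -16.71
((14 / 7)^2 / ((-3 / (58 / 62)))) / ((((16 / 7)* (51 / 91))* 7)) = -2639 / 18972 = -0.14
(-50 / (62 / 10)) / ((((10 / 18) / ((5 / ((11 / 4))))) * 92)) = -0.29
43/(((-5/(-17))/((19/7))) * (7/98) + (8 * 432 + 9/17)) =27778/2232923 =0.01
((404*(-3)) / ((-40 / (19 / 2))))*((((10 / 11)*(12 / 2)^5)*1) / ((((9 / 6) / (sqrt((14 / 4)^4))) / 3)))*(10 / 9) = 609320880 / 11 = 55392807.27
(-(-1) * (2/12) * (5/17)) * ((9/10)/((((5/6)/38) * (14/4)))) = 342/595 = 0.57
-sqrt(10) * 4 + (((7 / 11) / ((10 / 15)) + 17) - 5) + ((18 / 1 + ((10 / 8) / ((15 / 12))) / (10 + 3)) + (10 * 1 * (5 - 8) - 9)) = -4 * sqrt(10) - 2279 / 286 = -20.62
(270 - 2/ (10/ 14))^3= 2384621056/ 125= 19076968.45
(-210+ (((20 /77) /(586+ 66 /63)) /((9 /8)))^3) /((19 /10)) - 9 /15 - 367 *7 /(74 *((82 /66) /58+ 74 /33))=-36184588203581398674152 /286131528051707849445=-126.46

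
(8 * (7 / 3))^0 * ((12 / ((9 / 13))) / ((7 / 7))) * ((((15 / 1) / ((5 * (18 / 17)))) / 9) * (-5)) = -2210 / 81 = -27.28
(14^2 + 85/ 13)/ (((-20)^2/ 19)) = 50027/ 5200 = 9.62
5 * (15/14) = 75/14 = 5.36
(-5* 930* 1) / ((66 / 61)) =-47275 / 11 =-4297.73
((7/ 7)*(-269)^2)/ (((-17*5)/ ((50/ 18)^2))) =-9045125/ 1377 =-6568.72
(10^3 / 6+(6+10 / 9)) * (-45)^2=351900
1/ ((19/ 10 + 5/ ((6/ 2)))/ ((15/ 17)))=450/ 1819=0.25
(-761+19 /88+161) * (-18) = 475029 /44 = 10796.11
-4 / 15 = -0.27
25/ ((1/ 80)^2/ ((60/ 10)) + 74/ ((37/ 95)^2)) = 35520000/ 693120037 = 0.05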